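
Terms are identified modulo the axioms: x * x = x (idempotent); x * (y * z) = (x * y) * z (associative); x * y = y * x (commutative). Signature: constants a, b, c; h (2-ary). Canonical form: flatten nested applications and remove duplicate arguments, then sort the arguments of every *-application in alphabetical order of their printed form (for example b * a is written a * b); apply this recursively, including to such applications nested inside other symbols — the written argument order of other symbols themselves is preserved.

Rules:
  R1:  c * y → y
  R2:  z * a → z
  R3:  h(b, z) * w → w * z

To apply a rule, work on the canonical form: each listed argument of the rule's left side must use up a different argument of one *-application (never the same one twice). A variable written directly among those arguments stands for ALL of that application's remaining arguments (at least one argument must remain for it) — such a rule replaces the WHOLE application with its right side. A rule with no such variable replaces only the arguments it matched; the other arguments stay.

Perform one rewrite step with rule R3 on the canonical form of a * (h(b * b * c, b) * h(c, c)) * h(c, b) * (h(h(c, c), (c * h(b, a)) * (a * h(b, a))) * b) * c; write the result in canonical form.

Canonical form:  a * b * c * h(b * c, b) * h(c, b) * h(c, c) * h(h(c, c), a * c * h(b, a))
Match R3:  consume h(b, a);  w := a * c, z := a
The variable takes the whole remainder — replace the entire application.
Giving:  a * b * c * h(b * c, b) * h(c, b) * h(c, c) * h(h(c, c), a * c)

Answer: a * b * c * h(b * c, b) * h(c, b) * h(c, c) * h(h(c, c), a * c)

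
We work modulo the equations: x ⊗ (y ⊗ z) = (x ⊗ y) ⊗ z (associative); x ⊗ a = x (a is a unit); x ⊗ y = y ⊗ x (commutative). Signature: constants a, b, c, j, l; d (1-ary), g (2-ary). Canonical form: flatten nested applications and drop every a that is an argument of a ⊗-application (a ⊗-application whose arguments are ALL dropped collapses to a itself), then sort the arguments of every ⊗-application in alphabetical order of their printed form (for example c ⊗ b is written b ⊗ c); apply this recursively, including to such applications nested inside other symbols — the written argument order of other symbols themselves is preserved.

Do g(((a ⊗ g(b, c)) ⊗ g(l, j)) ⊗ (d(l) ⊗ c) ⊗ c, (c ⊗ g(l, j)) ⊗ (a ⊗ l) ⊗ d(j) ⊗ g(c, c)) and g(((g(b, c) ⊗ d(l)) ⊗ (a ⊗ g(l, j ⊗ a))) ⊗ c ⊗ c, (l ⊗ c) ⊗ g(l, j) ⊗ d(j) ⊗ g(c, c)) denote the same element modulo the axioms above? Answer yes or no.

Answer: yes — both canonical forms are g(c ⊗ c ⊗ d(l) ⊗ g(b, c) ⊗ g(l, j), c ⊗ d(j) ⊗ g(c, c) ⊗ g(l, j) ⊗ l)

Derivation:
Left:  g(((a ⊗ g(b, c)) ⊗ g(l, j)) ⊗ (d(l) ⊗ c) ⊗ c, (c ⊗ g(l, j)) ⊗ (a ⊗ l) ⊗ d(j) ⊗ g(c, c))
  Descend into:  ((a ⊗ g(b, c)) ⊗ g(l, j)) ⊗ (d(l) ⊗ c) ⊗ c
  Merge nested applications:  a ⊗ g(b, c) ⊗ g(l, j) ⊗ d(l) ⊗ c ⊗ c
  Drop the unit:  drop a
  Order the arguments:  c ⊗ c ⊗ d(l) ⊗ g(b, c) ⊗ g(l, j)
  Put back:  g(c ⊗ c ⊗ d(l) ⊗ g(b, c) ⊗ g(l, j), c ⊗ d(j) ⊗ g(c, c) ⊗ g(l, j) ⊗ l)
Right:  g(((g(b, c) ⊗ d(l)) ⊗ (a ⊗ g(l, j ⊗ a))) ⊗ c ⊗ c, (l ⊗ c) ⊗ g(l, j) ⊗ d(j) ⊗ g(c, c))
  Descend into:  ((g(b, c) ⊗ d(l)) ⊗ (a ⊗ g(l, j ⊗ a))) ⊗ c ⊗ c
  Flatten:  g(b, c) ⊗ d(l) ⊗ a ⊗ g(l, j ⊗ a) ⊗ c ⊗ c
  Simplify inside:  g(l, j ⊗ a)  →  g(l, j)
  Unit:  drop a
  Sort:  c ⊗ c ⊗ d(l) ⊗ g(b, c) ⊗ g(l, j)
  Reassemble:  g(c ⊗ c ⊗ d(l) ⊗ g(b, c) ⊗ g(l, j), c ⊗ d(j) ⊗ g(c, c) ⊗ g(l, j) ⊗ l)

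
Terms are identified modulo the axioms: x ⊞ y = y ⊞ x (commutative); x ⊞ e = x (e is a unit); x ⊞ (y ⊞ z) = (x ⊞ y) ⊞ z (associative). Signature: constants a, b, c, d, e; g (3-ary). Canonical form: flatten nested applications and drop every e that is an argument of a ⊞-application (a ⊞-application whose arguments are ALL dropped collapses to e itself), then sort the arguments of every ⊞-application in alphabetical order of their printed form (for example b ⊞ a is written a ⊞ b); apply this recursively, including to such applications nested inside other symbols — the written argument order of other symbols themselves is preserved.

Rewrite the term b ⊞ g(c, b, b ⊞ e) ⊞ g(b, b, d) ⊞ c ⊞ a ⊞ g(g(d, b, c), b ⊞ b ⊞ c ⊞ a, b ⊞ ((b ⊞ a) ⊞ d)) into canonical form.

Simplify inside:  g(c, b, b ⊞ e)  →  g(c, b, b)
Canonicalize subterm:  g(g(d, b, c), b ⊞ b ⊞ c ⊞ a, b ⊞ ((b ⊞ a) ⊞ d))  →  g(g(d, b, c), a ⊞ b ⊞ b ⊞ c, a ⊞ b ⊞ b ⊞ d)
Order the arguments:  a ⊞ b ⊞ c ⊞ g(b, b, d) ⊞ g(c, b, b) ⊞ g(g(d, b, c), a ⊞ b ⊞ b ⊞ c, a ⊞ b ⊞ b ⊞ d)

Answer: a ⊞ b ⊞ c ⊞ g(b, b, d) ⊞ g(c, b, b) ⊞ g(g(d, b, c), a ⊞ b ⊞ b ⊞ c, a ⊞ b ⊞ b ⊞ d)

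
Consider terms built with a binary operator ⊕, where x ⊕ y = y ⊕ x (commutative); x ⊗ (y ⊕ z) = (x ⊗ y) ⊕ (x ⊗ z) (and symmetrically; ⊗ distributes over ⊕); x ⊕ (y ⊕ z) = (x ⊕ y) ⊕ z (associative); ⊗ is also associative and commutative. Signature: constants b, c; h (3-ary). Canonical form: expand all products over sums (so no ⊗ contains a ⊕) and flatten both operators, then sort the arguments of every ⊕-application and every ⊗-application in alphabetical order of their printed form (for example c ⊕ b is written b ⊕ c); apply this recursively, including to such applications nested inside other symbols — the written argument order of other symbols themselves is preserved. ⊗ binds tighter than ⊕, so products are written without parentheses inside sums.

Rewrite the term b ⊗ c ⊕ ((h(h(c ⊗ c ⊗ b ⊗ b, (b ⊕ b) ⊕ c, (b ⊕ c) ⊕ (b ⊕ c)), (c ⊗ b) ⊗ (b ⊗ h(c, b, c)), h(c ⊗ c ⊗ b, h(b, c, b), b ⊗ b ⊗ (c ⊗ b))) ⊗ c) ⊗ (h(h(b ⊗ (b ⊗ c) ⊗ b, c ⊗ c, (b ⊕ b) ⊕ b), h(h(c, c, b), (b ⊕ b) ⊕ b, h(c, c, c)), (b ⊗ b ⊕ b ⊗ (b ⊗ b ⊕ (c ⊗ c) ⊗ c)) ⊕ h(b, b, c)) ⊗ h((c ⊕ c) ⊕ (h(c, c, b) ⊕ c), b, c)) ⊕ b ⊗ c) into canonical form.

Distribute:  b ⊗ c ⊕ c ⊗ h(c ⊕ c ⊕ c ⊕ h(c, c, b), b, c) ⊗ h(h(b ⊗ b ⊗ b ⊗ c, c ⊗ c, b ⊕ b ⊕ b), h(h(c, c, b), b ⊕ b ⊕ b, h(c, c, c)), b ⊗ b ⊕ b ⊗ b ⊗ b ⊕ b ⊗ c ⊗ c ⊗ c ⊕ h(b, b, c)) ⊗ h(h(b ⊗ b ⊗ c ⊗ c, b ⊕ b ⊕ c, b ⊕ b ⊕ c ⊕ c), b ⊗ b ⊗ c ⊗ h(c, b, c), h(b ⊗ c ⊗ c, h(b, c, b), b ⊗ b ⊗ b ⊗ c)) ⊕ b ⊗ c
Sort arguments:  b ⊗ c ⊕ b ⊗ c ⊕ c ⊗ h(c ⊕ c ⊕ c ⊕ h(c, c, b), b, c) ⊗ h(h(b ⊗ b ⊗ b ⊗ c, c ⊗ c, b ⊕ b ⊕ b), h(h(c, c, b), b ⊕ b ⊕ b, h(c, c, c)), b ⊗ b ⊕ b ⊗ b ⊗ b ⊕ b ⊗ c ⊗ c ⊗ c ⊕ h(b, b, c)) ⊗ h(h(b ⊗ b ⊗ c ⊗ c, b ⊕ b ⊕ c, b ⊕ b ⊕ c ⊕ c), b ⊗ b ⊗ c ⊗ h(c, b, c), h(b ⊗ c ⊗ c, h(b, c, b), b ⊗ b ⊗ b ⊗ c))

Answer: b ⊗ c ⊕ b ⊗ c ⊕ c ⊗ h(c ⊕ c ⊕ c ⊕ h(c, c, b), b, c) ⊗ h(h(b ⊗ b ⊗ b ⊗ c, c ⊗ c, b ⊕ b ⊕ b), h(h(c, c, b), b ⊕ b ⊕ b, h(c, c, c)), b ⊗ b ⊕ b ⊗ b ⊗ b ⊕ b ⊗ c ⊗ c ⊗ c ⊕ h(b, b, c)) ⊗ h(h(b ⊗ b ⊗ c ⊗ c, b ⊕ b ⊕ c, b ⊕ b ⊕ c ⊕ c), b ⊗ b ⊗ c ⊗ h(c, b, c), h(b ⊗ c ⊗ c, h(b, c, b), b ⊗ b ⊗ b ⊗ c))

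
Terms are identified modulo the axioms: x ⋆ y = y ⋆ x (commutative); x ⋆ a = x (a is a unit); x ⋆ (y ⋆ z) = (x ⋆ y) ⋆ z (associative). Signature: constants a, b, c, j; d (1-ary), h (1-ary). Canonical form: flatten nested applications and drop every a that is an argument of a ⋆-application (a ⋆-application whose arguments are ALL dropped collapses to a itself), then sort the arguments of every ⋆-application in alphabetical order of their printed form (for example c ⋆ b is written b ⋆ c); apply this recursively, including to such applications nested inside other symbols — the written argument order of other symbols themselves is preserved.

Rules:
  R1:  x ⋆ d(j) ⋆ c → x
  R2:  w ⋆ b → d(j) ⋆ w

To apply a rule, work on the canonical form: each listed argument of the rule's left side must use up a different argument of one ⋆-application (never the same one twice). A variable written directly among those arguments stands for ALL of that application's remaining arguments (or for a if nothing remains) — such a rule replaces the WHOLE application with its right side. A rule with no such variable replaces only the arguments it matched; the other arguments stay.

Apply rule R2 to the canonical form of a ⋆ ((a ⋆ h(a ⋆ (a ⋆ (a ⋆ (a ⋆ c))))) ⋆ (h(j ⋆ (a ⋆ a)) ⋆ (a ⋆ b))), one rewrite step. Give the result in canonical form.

Answer: d(j) ⋆ h(c) ⋆ h(j)

Derivation:
Canonical form:  b ⋆ h(c) ⋆ h(j)
R2 matches:  uses b;  w := h(c) ⋆ h(j)
The variable takes the whole remainder — replace the entire application.
Giving:  d(j) ⋆ h(c) ⋆ h(j)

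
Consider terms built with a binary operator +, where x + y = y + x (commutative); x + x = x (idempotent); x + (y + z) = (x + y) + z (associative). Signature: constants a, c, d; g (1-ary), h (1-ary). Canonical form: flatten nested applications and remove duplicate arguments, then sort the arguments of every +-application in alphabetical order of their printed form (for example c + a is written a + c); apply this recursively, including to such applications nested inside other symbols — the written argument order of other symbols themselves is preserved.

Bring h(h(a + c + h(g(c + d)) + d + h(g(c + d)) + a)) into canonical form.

Answer: h(h(a + c + d + h(g(c + d))))

Derivation:
Work inside:  a + c + h(g(c + d)) + d + h(g(c + d)) + a
Drop duplicates:  drop duplicate h(g(c + d)), a
Sort:  a + c + d + h(g(c + d))
Reassemble:  h(h(a + c + d + h(g(c + d))))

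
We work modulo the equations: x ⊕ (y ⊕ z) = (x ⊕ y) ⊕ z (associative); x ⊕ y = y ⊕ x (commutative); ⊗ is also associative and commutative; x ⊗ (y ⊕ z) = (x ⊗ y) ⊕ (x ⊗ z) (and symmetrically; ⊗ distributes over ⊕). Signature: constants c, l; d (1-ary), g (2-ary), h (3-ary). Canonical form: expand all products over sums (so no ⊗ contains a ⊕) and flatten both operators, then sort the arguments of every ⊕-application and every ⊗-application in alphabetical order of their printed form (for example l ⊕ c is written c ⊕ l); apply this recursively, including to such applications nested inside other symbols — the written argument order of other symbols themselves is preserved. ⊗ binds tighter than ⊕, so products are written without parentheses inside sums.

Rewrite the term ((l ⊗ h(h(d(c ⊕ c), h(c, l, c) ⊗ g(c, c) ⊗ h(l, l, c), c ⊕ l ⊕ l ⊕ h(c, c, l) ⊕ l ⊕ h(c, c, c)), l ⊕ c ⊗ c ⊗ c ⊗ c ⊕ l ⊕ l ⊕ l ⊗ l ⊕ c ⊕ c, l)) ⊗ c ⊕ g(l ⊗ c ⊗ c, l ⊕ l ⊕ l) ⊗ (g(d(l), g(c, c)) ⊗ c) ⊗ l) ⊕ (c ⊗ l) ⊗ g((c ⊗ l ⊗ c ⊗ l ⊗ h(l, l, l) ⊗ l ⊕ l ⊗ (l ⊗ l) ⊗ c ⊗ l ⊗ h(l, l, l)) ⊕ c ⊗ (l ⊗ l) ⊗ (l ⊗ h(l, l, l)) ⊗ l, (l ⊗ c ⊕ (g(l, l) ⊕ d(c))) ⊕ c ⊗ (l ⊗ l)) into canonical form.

Answer: c ⊗ g(c ⊗ c ⊗ h(l, l, l) ⊗ l ⊗ l ⊗ l ⊕ c ⊗ h(l, l, l) ⊗ l ⊗ l ⊗ l ⊗ l ⊕ c ⊗ h(l, l, l) ⊗ l ⊗ l ⊗ l ⊗ l, c ⊗ l ⊕ c ⊗ l ⊗ l ⊕ d(c) ⊕ g(l, l)) ⊗ l ⊕ c ⊗ g(c ⊗ c ⊗ l, l ⊕ l ⊕ l) ⊗ g(d(l), g(c, c)) ⊗ l ⊕ c ⊗ h(h(d(c ⊕ c), g(c, c) ⊗ h(c, l, c) ⊗ h(l, l, c), c ⊕ h(c, c, c) ⊕ h(c, c, l) ⊕ l ⊕ l ⊕ l), c ⊕ c ⊕ c ⊗ c ⊗ c ⊗ c ⊕ l ⊕ l ⊕ l ⊕ l ⊗ l, l) ⊗ l

Derivation:
Un-nest:  c ⊗ h(h(d(c ⊕ c), g(c, c) ⊗ h(c, l, c) ⊗ h(l, l, c), c ⊕ h(c, c, c) ⊕ h(c, c, l) ⊕ l ⊕ l ⊕ l), c ⊕ c ⊕ c ⊗ c ⊗ c ⊗ c ⊕ l ⊕ l ⊕ l ⊕ l ⊗ l, l) ⊗ l ⊕ c ⊗ g(c ⊗ c ⊗ l, l ⊕ l ⊕ l) ⊗ g(d(l), g(c, c)) ⊗ l ⊕ c ⊗ g(c ⊗ c ⊗ h(l, l, l) ⊗ l ⊗ l ⊗ l ⊕ c ⊗ h(l, l, l) ⊗ l ⊗ l ⊗ l ⊗ l ⊕ c ⊗ h(l, l, l) ⊗ l ⊗ l ⊗ l ⊗ l, c ⊗ l ⊕ c ⊗ l ⊗ l ⊕ d(c) ⊕ g(l, l)) ⊗ l
Sort arguments:  c ⊗ g(c ⊗ c ⊗ h(l, l, l) ⊗ l ⊗ l ⊗ l ⊕ c ⊗ h(l, l, l) ⊗ l ⊗ l ⊗ l ⊗ l ⊕ c ⊗ h(l, l, l) ⊗ l ⊗ l ⊗ l ⊗ l, c ⊗ l ⊕ c ⊗ l ⊗ l ⊕ d(c) ⊕ g(l, l)) ⊗ l ⊕ c ⊗ g(c ⊗ c ⊗ l, l ⊕ l ⊕ l) ⊗ g(d(l), g(c, c)) ⊗ l ⊕ c ⊗ h(h(d(c ⊕ c), g(c, c) ⊗ h(c, l, c) ⊗ h(l, l, c), c ⊕ h(c, c, c) ⊕ h(c, c, l) ⊕ l ⊕ l ⊕ l), c ⊕ c ⊕ c ⊗ c ⊗ c ⊗ c ⊕ l ⊕ l ⊕ l ⊕ l ⊗ l, l) ⊗ l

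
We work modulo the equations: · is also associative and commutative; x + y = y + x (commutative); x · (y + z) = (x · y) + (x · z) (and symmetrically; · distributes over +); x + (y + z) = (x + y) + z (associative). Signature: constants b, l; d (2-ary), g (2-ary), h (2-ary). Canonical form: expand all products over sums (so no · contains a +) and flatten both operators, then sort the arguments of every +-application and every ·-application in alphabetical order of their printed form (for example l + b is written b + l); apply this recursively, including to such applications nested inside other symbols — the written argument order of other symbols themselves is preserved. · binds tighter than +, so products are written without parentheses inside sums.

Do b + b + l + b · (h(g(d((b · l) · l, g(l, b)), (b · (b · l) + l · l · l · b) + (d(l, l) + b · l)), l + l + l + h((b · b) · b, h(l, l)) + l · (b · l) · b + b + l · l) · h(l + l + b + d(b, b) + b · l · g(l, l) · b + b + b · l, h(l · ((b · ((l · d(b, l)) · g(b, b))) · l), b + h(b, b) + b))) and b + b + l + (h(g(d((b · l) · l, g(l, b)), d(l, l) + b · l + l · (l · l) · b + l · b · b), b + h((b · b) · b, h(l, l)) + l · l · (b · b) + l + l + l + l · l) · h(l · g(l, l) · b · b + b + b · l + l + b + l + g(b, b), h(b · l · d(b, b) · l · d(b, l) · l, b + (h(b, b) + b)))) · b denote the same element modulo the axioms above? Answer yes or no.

Left:  b + b + l + b · (h(g(d((b · l) · l, g(l, b)), (b · (b · l) + l · l · l · b) + (d(l, l) + b · l)), l + l + l + h((b · b) · b, h(l, l)) + l · (b · l) · b + b + l · l) · h(l + l + b + d(b, b) + b · l · g(l, l) · b + b + b · l, h(l · ((b · ((l · d(b, l)) · g(b, b))) · l), b + h(b, b) + b)))
  Un-nest:  b + b + l + b · h(b + b + b · b · g(l, l) · l + b · l + d(b, b) + l + l, h(b · d(b, l) · g(b, b) · l · l · l, b + b + h(b, b))) · h(g(d(b · l · l, g(l, b)), b · b · l + b · l + b · l · l · l + d(l, l)), b + b · b · l · l + h(b · b · b, h(l, l)) + l + l + l + l · l)
  Order the arguments:  b + b + b · h(b + b + b · b · g(l, l) · l + b · l + d(b, b) + l + l, h(b · d(b, l) · g(b, b) · l · l · l, b + b + h(b, b))) · h(g(d(b · l · l, g(l, b)), b · b · l + b · l + b · l · l · l + d(l, l)), b + b · b · l · l + h(b · b · b, h(l, l)) + l + l + l + l · l) + l
Right:  b + b + l + (h(g(d((b · l) · l, g(l, b)), d(l, l) + b · l + l · (l · l) · b + l · b · b), b + h((b · b) · b, h(l, l)) + l · l · (b · b) + l + l + l + l · l) · h(l · g(l, l) · b · b + b + b · l + l + b + l + g(b, b), h(b · l · d(b, b) · l · d(b, l) · l, b + (h(b, b) + b)))) · b
  Un-nest:  b + b + l + b · h(b + b + b · b · g(l, l) · l + b · l + g(b, b) + l + l, h(b · d(b, b) · d(b, l) · l · l · l, b + b + h(b, b))) · h(g(d(b · l · l, g(l, b)), b · b · l + b · l + b · l · l · l + d(l, l)), b + b · b · l · l + h(b · b · b, h(l, l)) + l + l + l + l · l)
  Sort:  b + b + b · h(b + b + b · b · g(l, l) · l + b · l + g(b, b) + l + l, h(b · d(b, b) · d(b, l) · l · l · l, b + b + h(b, b))) · h(g(d(b · l · l, g(l, b)), b · b · l + b · l + b · l · l · l + d(l, l)), b + b · b · l · l + h(b · b · b, h(l, l)) + l + l + l + l · l) + l

Answer: no — b + b + b · h(b + b + b · b · g(l, l) · l + b · l + d(b, b) + l + l, h(b · d(b, l) · g(b, b) · l · l · l, b + b + h(b, b))) · h(g(d(b · l · l, g(l, b)), b · b · l + b · l + b · l · l · l + d(l, l)), b + b · b · l · l + h(b · b · b, h(l, l)) + l + l + l + l · l) + l vs b + b + b · h(b + b + b · b · g(l, l) · l + b · l + g(b, b) + l + l, h(b · d(b, b) · d(b, l) · l · l · l, b + b + h(b, b))) · h(g(d(b · l · l, g(l, b)), b · b · l + b · l + b · l · l · l + d(l, l)), b + b · b · l · l + h(b · b · b, h(l, l)) + l + l + l + l · l) + l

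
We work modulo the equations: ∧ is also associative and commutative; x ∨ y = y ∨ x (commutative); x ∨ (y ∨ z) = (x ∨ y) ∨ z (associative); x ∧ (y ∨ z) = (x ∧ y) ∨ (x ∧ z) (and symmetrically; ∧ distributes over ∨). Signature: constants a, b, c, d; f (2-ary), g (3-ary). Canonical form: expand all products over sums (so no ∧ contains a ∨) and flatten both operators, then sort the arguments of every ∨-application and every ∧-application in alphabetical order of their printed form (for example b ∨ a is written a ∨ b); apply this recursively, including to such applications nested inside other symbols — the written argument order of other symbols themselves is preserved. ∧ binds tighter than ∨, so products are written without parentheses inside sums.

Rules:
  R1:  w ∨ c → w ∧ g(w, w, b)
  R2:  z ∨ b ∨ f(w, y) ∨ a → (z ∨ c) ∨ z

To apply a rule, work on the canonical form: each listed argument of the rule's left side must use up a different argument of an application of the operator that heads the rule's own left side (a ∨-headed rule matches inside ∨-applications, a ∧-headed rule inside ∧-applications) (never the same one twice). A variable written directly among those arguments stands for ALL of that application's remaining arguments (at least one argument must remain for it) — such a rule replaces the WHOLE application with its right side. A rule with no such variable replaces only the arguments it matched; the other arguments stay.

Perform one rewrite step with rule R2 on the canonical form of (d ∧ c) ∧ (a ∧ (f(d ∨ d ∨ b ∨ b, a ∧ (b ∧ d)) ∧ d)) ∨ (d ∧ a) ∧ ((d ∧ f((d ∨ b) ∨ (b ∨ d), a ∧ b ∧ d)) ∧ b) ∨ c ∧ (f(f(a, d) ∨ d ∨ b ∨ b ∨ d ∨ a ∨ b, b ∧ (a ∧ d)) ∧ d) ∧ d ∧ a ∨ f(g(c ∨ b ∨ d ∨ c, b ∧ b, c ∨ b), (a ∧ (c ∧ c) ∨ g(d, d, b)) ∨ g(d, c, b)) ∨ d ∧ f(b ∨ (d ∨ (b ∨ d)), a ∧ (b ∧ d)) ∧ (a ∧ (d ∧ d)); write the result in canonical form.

Answer: a ∧ b ∧ d ∧ d ∧ f(b ∨ b ∨ d ∨ d, a ∧ b ∧ d) ∨ a ∧ c ∧ d ∧ d ∧ f(b ∨ b ∨ b ∨ b ∨ c ∨ d ∨ d ∨ d ∨ d, a ∧ b ∧ d) ∨ a ∧ c ∧ d ∧ d ∧ f(b ∨ b ∨ d ∨ d, a ∧ b ∧ d) ∨ a ∧ d ∧ d ∧ d ∧ f(b ∨ b ∨ d ∨ d, a ∧ b ∧ d) ∨ f(g(b ∨ c ∨ c ∨ d, b ∧ b, b ∨ c), a ∧ c ∧ c ∨ g(d, c, b) ∨ g(d, d, b))

Derivation:
Canonical form:  a ∧ b ∧ d ∧ d ∧ f(b ∨ b ∨ d ∨ d, a ∧ b ∧ d) ∨ a ∧ c ∧ d ∧ d ∧ f(a ∨ b ∨ b ∨ b ∨ d ∨ d ∨ f(a, d), a ∧ b ∧ d) ∨ a ∧ c ∧ d ∧ d ∧ f(b ∨ b ∨ d ∨ d, a ∧ b ∧ d) ∨ a ∧ d ∧ d ∧ d ∧ f(b ∨ b ∨ d ∨ d, a ∧ b ∧ d) ∨ f(g(b ∨ c ∨ c ∨ d, b ∧ b, b ∨ c), a ∧ c ∧ c ∨ g(d, c, b) ∨ g(d, d, b))
Match R2:  consume a, b, f(a, d);  w := a, y := d, z := b ∨ b ∨ d ∨ d
The extension variable absorbs all remaining arguments, so the whole application is rewritten.
New term:  a ∧ b ∧ d ∧ d ∧ f(b ∨ b ∨ d ∨ d, a ∧ b ∧ d) ∨ a ∧ c ∧ d ∧ d ∧ f(b ∨ b ∨ b ∨ b ∨ c ∨ d ∨ d ∨ d ∨ d, a ∧ b ∧ d) ∨ a ∧ c ∧ d ∧ d ∧ f(b ∨ b ∨ d ∨ d, a ∧ b ∧ d) ∨ a ∧ d ∧ d ∧ d ∧ f(b ∨ b ∨ d ∨ d, a ∧ b ∧ d) ∨ f(g(b ∨ c ∨ c ∨ d, b ∧ b, b ∨ c), a ∧ c ∧ c ∨ g(d, c, b) ∨ g(d, d, b))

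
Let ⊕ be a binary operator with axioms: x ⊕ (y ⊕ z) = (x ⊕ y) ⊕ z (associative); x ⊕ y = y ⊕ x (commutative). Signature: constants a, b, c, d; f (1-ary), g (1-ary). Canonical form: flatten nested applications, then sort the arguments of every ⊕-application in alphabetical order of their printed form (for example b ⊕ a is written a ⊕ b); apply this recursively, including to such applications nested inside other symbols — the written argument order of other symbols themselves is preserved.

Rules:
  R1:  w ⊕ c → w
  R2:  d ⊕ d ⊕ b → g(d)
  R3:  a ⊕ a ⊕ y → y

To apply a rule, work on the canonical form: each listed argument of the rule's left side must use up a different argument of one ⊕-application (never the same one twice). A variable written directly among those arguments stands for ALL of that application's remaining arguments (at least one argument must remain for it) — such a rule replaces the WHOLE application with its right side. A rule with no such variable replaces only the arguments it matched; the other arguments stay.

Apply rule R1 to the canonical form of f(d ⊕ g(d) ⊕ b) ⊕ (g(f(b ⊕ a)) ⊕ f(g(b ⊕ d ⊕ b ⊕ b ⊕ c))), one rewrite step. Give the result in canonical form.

Answer: f(b ⊕ d ⊕ g(d)) ⊕ f(g(b ⊕ b ⊕ b ⊕ d)) ⊕ g(f(a ⊕ b))

Derivation:
Canonical form:  f(b ⊕ d ⊕ g(d)) ⊕ f(g(b ⊕ b ⊕ b ⊕ c ⊕ d)) ⊕ g(f(a ⊕ b))
Match R1:  consume c;  w := b ⊕ b ⊕ b ⊕ d
Every leftover argument binds to the variable; the entire application is replaced.
New term:  f(b ⊕ d ⊕ g(d)) ⊕ f(g(b ⊕ b ⊕ b ⊕ d)) ⊕ g(f(a ⊕ b))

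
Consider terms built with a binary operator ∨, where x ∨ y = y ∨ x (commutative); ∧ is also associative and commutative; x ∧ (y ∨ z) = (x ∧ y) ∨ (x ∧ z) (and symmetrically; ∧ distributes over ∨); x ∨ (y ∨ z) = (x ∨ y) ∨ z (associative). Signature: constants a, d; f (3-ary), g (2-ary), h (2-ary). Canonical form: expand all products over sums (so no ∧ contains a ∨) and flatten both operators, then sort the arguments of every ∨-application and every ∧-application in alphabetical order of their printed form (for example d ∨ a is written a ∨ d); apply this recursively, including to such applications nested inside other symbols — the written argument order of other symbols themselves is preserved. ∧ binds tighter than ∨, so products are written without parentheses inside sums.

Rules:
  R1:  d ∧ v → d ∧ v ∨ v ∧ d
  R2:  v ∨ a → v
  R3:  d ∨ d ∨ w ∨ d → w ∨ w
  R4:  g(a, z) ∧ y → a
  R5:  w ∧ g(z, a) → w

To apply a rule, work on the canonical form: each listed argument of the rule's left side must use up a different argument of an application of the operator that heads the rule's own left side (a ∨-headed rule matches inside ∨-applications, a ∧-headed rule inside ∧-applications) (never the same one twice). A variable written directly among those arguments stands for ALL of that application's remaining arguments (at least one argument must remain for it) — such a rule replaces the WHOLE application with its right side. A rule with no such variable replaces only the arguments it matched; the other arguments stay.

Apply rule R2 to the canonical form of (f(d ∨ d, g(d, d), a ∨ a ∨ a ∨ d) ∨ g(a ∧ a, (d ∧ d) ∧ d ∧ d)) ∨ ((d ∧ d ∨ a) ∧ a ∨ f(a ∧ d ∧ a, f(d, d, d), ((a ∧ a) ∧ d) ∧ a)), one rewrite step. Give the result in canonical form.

Answer: a ∧ a ∨ a ∧ d ∧ d ∨ f(a ∧ a ∧ d, f(d, d, d), a ∧ a ∧ a ∧ d) ∨ f(d ∨ d, g(d, d), a ∨ a ∨ d) ∨ g(a ∧ a, d ∧ d ∧ d ∧ d)

Derivation:
Canonical form:  a ∧ a ∨ a ∧ d ∧ d ∨ f(a ∧ a ∧ d, f(d, d, d), a ∧ a ∧ a ∧ d) ∨ f(d ∨ d, g(d, d), a ∨ a ∨ a ∨ d) ∨ g(a ∧ a, d ∧ d ∧ d ∧ d)
Apply R2:  consuming a;  v := a ∨ a ∨ d
Every leftover argument binds to the variable; the entire application is replaced.
Result:  a ∧ a ∨ a ∧ d ∧ d ∨ f(a ∧ a ∧ d, f(d, d, d), a ∧ a ∧ a ∧ d) ∨ f(d ∨ d, g(d, d), a ∨ a ∨ d) ∨ g(a ∧ a, d ∧ d ∧ d ∧ d)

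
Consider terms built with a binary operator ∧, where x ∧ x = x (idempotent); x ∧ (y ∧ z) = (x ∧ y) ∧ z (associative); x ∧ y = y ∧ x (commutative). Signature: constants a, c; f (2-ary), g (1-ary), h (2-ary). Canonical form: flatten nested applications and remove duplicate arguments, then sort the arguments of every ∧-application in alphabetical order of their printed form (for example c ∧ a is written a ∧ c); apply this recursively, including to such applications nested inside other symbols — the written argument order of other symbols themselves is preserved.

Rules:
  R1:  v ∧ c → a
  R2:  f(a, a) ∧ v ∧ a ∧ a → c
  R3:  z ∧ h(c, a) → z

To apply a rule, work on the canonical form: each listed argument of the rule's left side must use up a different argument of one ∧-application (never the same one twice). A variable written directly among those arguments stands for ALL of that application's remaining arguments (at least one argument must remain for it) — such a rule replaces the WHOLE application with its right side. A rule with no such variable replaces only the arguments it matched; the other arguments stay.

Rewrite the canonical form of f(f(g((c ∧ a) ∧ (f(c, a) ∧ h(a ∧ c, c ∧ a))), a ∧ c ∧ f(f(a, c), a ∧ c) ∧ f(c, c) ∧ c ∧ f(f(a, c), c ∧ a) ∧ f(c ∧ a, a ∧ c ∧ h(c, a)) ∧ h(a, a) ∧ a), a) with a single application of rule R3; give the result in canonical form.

Canonical form:  f(f(g(a ∧ c ∧ f(c, a) ∧ h(a ∧ c, a ∧ c)), a ∧ c ∧ f(a ∧ c, a ∧ c ∧ h(c, a)) ∧ f(c, c) ∧ f(f(a, c), a ∧ c) ∧ h(a, a)), a)
Apply R3:  consuming h(c, a);  z := a ∧ c
Every leftover argument binds to the variable; the entire application is replaced.
Result:  f(f(g(a ∧ c ∧ f(c, a) ∧ h(a ∧ c, a ∧ c)), a ∧ c ∧ f(a ∧ c, a ∧ c) ∧ f(c, c) ∧ f(f(a, c), a ∧ c) ∧ h(a, a)), a)

Answer: f(f(g(a ∧ c ∧ f(c, a) ∧ h(a ∧ c, a ∧ c)), a ∧ c ∧ f(a ∧ c, a ∧ c) ∧ f(c, c) ∧ f(f(a, c), a ∧ c) ∧ h(a, a)), a)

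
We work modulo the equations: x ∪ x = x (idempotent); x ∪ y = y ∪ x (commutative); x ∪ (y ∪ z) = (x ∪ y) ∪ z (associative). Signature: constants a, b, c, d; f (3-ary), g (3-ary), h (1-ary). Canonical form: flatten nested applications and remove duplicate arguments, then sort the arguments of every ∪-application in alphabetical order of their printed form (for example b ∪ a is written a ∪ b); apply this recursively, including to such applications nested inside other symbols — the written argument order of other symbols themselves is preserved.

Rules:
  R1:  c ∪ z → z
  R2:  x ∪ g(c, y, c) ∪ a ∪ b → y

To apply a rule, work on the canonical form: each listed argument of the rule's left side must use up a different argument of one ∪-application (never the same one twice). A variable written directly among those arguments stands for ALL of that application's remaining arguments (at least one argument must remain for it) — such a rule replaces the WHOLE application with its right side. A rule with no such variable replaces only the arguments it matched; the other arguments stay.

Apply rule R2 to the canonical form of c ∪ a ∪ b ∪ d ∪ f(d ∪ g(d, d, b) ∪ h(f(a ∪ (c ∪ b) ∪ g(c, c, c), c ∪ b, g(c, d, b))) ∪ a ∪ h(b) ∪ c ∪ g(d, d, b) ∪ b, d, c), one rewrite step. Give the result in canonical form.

Canonical form:  a ∪ b ∪ c ∪ d ∪ f(a ∪ b ∪ c ∪ d ∪ g(d, d, b) ∪ h(b) ∪ h(f(a ∪ b ∪ c ∪ g(c, c, c), b ∪ c, g(c, d, b))), d, c)
Match R2:  consume a, b, g(c, c, c);  x := c, y := c
Every leftover argument binds to the variable; the entire application is replaced.
New term:  a ∪ b ∪ c ∪ d ∪ f(a ∪ b ∪ c ∪ d ∪ g(d, d, b) ∪ h(b) ∪ h(f(c, b ∪ c, g(c, d, b))), d, c)

Answer: a ∪ b ∪ c ∪ d ∪ f(a ∪ b ∪ c ∪ d ∪ g(d, d, b) ∪ h(b) ∪ h(f(c, b ∪ c, g(c, d, b))), d, c)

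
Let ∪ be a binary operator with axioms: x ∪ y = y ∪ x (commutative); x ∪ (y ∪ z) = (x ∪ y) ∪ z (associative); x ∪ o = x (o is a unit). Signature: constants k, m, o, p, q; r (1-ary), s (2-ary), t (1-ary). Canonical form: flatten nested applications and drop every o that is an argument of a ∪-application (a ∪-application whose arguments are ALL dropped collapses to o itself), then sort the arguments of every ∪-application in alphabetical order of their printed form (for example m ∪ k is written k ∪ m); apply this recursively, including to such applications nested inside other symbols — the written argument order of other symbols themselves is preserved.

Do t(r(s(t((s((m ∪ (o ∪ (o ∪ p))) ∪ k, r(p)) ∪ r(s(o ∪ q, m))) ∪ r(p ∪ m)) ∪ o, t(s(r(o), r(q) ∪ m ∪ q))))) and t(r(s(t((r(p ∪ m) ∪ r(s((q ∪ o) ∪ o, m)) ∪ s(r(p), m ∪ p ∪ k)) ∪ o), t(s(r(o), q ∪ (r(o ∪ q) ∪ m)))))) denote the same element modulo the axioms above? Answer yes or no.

Left:  t(r(s(t((s((m ∪ (o ∪ (o ∪ p))) ∪ k, r(p)) ∪ r(s(o ∪ q, m))) ∪ r(p ∪ m)) ∪ o, t(s(r(o), r(q) ∪ m ∪ q)))))
  Work inside:  t((s((m ∪ (o ∪ (o ∪ p))) ∪ k, r(p)) ∪ r(s(o ∪ q, m))) ∪ r(p ∪ m)) ∪ o
  Simplify inside:  t((s((m ∪ (o ∪ (o ∪ p))) ∪ k, r(p)) ∪ r(s(o ∪ q, m))) ∪ r(p ∪ m))  →  t(r(m ∪ p) ∪ r(s(q, m)) ∪ s(k ∪ m ∪ p, r(p)))
  Unit:  drop o
  Sort:  t(r(m ∪ p) ∪ r(s(q, m)) ∪ s(k ∪ m ∪ p, r(p)))
  Reassemble:  t(r(s(t(r(m ∪ p) ∪ r(s(q, m)) ∪ s(k ∪ m ∪ p, r(p))), t(s(r(o), m ∪ q ∪ r(q))))))
Right:  t(r(s(t((r(p ∪ m) ∪ r(s((q ∪ o) ∪ o, m)) ∪ s(r(p), m ∪ p ∪ k)) ∪ o), t(s(r(o), q ∪ (r(o ∪ q) ∪ m))))))
  Focus inside:  (r(p ∪ m) ∪ r(s((q ∪ o) ∪ o, m)) ∪ s(r(p), m ∪ p ∪ k)) ∪ o
  Merge nested applications:  r(p ∪ m) ∪ r(s((q ∪ o) ∪ o, m)) ∪ s(r(p), m ∪ p ∪ k) ∪ o
  Inside:  r(p ∪ m)  →  r(m ∪ p)
  Inside:  r(s((q ∪ o) ∪ o, m))  →  r(s(q, m))
  Inside:  s(r(p), m ∪ p ∪ k)  →  s(r(p), k ∪ m ∪ p)
  Unit:  drop o
  Sort:  r(m ∪ p) ∪ r(s(q, m)) ∪ s(r(p), k ∪ m ∪ p)
  Put back:  t(r(s(t(r(m ∪ p) ∪ r(s(q, m)) ∪ s(r(p), k ∪ m ∪ p)), t(s(r(o), m ∪ q ∪ r(q))))))

Answer: no — t(r(s(t(r(m ∪ p) ∪ r(s(q, m)) ∪ s(k ∪ m ∪ p, r(p))), t(s(r(o), m ∪ q ∪ r(q)))))) vs t(r(s(t(r(m ∪ p) ∪ r(s(q, m)) ∪ s(r(p), k ∪ m ∪ p)), t(s(r(o), m ∪ q ∪ r(q))))))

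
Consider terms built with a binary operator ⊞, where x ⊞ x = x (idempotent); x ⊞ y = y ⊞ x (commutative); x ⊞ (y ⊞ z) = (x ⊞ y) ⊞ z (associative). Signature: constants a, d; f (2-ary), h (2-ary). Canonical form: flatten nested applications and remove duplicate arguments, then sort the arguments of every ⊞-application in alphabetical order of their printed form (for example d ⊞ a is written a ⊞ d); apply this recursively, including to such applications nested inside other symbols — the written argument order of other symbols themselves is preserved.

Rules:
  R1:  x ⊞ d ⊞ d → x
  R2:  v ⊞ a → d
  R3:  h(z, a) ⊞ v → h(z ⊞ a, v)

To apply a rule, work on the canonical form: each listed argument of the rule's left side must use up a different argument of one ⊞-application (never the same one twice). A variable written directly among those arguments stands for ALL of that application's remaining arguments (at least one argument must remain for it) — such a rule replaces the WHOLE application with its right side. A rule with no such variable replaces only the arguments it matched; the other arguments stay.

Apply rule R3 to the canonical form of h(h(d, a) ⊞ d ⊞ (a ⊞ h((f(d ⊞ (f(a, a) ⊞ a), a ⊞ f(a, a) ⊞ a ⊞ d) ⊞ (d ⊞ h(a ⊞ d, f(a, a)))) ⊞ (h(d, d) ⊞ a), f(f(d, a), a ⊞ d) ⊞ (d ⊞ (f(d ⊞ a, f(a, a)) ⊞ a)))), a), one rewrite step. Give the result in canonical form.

Canonical form:  h(a ⊞ d ⊞ h(a ⊞ d ⊞ f(a ⊞ d ⊞ f(a, a), a ⊞ d ⊞ f(a, a)) ⊞ h(a ⊞ d, f(a, a)) ⊞ h(d, d), a ⊞ d ⊞ f(a ⊞ d, f(a, a)) ⊞ f(f(d, a), a ⊞ d)) ⊞ h(d, a), a)
Apply R3:  consuming h(d, a);  v := a ⊞ d ⊞ h(a ⊞ d ⊞ f(a ⊞ d ⊞ f(a, a), a ⊞ d ⊞ f(a, a)) ⊞ h(a ⊞ d, f(a, a)) ⊞ h(d, d), a ⊞ d ⊞ f(a ⊞ d, f(a, a)) ⊞ f(f(d, a), a ⊞ d)), z := d
The extension variable absorbs all remaining arguments, so the whole application is rewritten.
New term:  h(h(a ⊞ d, a ⊞ d ⊞ h(a ⊞ d ⊞ f(a ⊞ d ⊞ f(a, a), a ⊞ d ⊞ f(a, a)) ⊞ h(a ⊞ d, f(a, a)) ⊞ h(d, d), a ⊞ d ⊞ f(a ⊞ d, f(a, a)) ⊞ f(f(d, a), a ⊞ d))), a)

Answer: h(h(a ⊞ d, a ⊞ d ⊞ h(a ⊞ d ⊞ f(a ⊞ d ⊞ f(a, a), a ⊞ d ⊞ f(a, a)) ⊞ h(a ⊞ d, f(a, a)) ⊞ h(d, d), a ⊞ d ⊞ f(a ⊞ d, f(a, a)) ⊞ f(f(d, a), a ⊞ d))), a)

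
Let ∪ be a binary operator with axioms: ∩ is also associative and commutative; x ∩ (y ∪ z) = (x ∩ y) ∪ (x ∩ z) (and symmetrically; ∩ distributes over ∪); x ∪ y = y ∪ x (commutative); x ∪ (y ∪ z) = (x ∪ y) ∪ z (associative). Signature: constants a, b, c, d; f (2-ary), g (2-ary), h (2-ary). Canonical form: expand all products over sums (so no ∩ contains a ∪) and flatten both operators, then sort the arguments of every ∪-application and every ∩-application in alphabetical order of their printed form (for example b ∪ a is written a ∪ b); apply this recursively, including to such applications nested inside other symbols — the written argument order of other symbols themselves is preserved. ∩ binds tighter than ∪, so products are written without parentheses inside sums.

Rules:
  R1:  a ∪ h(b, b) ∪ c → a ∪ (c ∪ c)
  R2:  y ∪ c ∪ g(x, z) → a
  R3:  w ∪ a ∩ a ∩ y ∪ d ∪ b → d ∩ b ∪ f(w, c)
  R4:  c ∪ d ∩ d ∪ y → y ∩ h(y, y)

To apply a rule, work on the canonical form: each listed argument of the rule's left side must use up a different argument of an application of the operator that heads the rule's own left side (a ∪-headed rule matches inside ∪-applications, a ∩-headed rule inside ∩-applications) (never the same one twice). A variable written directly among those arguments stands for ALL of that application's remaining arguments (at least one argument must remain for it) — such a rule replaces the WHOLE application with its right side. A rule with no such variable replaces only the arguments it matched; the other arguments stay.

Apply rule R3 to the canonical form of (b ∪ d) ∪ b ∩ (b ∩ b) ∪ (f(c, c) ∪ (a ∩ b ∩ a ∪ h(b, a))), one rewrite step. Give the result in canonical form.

Answer: b ∩ d ∪ f(b ∩ b ∩ b ∪ f(c, c) ∪ h(b, a), c)

Derivation:
Canonical form:  a ∩ a ∩ b ∪ b ∪ b ∩ b ∩ b ∪ d ∪ f(c, c) ∪ h(b, a)
R3 matches:  uses a ∩ a ∩ b, b, d;  w := b ∩ b ∩ b ∪ f(c, c) ∪ h(b, a), y := b
The extension variable absorbs all remaining arguments, so the whole application is rewritten.
Result:  b ∩ d ∪ f(b ∩ b ∩ b ∪ f(c, c) ∪ h(b, a), c)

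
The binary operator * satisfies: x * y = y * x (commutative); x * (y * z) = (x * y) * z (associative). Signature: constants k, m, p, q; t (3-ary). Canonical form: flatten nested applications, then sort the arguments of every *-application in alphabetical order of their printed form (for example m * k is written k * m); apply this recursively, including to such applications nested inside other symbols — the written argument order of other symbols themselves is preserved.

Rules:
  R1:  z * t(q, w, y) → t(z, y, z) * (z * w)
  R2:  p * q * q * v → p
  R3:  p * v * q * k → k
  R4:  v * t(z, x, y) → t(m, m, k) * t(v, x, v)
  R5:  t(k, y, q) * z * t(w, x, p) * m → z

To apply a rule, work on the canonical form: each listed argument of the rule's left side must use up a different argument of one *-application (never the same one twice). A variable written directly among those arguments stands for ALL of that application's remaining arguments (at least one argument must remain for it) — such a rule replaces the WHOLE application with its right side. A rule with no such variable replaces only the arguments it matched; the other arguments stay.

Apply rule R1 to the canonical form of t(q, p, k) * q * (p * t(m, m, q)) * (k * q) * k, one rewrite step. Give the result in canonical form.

Answer: k * k * p * p * q * q * t(k * k * p * q * q * t(m, m, q), k, k * k * p * q * q * t(m, m, q)) * t(m, m, q)

Derivation:
Canonical form:  k * k * p * q * q * t(m, m, q) * t(q, p, k)
R1 matches:  uses t(q, p, k);  w := p, y := k, z := k * k * p * q * q * t(m, m, q)
The variable takes the whole remainder — replace the entire application.
New term:  k * k * p * p * q * q * t(k * k * p * q * q * t(m, m, q), k, k * k * p * q * q * t(m, m, q)) * t(m, m, q)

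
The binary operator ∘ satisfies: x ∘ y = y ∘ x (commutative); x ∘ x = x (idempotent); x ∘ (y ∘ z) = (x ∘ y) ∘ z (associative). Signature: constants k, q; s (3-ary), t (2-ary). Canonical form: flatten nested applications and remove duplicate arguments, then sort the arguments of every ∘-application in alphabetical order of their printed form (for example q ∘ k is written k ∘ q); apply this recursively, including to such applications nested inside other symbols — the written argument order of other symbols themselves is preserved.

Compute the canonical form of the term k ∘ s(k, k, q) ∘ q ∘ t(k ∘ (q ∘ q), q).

Answer: k ∘ q ∘ s(k, k, q) ∘ t(k ∘ q, q)

Derivation:
Canonicalize subterm:  t(k ∘ (q ∘ q), q)  →  t(k ∘ q, q)
Sort:  k ∘ q ∘ s(k, k, q) ∘ t(k ∘ q, q)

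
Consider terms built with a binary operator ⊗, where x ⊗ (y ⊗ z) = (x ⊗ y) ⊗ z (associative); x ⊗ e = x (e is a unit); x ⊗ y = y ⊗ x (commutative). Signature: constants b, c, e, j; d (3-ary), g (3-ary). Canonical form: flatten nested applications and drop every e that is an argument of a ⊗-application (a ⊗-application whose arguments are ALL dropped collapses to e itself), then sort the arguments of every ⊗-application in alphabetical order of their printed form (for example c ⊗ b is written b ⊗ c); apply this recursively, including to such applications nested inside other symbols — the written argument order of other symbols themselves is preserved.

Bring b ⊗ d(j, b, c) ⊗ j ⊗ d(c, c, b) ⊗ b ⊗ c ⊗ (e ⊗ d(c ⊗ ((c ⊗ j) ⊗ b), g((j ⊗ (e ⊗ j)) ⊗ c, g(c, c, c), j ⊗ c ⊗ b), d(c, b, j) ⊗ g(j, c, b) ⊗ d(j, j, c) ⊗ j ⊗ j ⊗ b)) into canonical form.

Flatten:  b ⊗ d(j, b, c) ⊗ j ⊗ d(c, c, b) ⊗ b ⊗ c ⊗ e ⊗ d(c ⊗ ((c ⊗ j) ⊗ b), g((j ⊗ (e ⊗ j)) ⊗ c, g(c, c, c), j ⊗ c ⊗ b), d(c, b, j) ⊗ g(j, c, b) ⊗ d(j, j, c) ⊗ j ⊗ j ⊗ b)
Canonicalize subterm:  d(c ⊗ ((c ⊗ j) ⊗ b), g((j ⊗ (e ⊗ j)) ⊗ c, g(c, c, c), j ⊗ c ⊗ b), d(c, b, j) ⊗ g(j, c, b) ⊗ d(j, j, c) ⊗ j ⊗ j ⊗ b)  →  d(b ⊗ c ⊗ c ⊗ j, g(c ⊗ j ⊗ j, g(c, c, c), b ⊗ c ⊗ j), b ⊗ d(c, b, j) ⊗ d(j, j, c) ⊗ g(j, c, b) ⊗ j ⊗ j)
Unit:  drop e
Sort arguments:  b ⊗ b ⊗ c ⊗ d(b ⊗ c ⊗ c ⊗ j, g(c ⊗ j ⊗ j, g(c, c, c), b ⊗ c ⊗ j), b ⊗ d(c, b, j) ⊗ d(j, j, c) ⊗ g(j, c, b) ⊗ j ⊗ j) ⊗ d(c, c, b) ⊗ d(j, b, c) ⊗ j

Answer: b ⊗ b ⊗ c ⊗ d(b ⊗ c ⊗ c ⊗ j, g(c ⊗ j ⊗ j, g(c, c, c), b ⊗ c ⊗ j), b ⊗ d(c, b, j) ⊗ d(j, j, c) ⊗ g(j, c, b) ⊗ j ⊗ j) ⊗ d(c, c, b) ⊗ d(j, b, c) ⊗ j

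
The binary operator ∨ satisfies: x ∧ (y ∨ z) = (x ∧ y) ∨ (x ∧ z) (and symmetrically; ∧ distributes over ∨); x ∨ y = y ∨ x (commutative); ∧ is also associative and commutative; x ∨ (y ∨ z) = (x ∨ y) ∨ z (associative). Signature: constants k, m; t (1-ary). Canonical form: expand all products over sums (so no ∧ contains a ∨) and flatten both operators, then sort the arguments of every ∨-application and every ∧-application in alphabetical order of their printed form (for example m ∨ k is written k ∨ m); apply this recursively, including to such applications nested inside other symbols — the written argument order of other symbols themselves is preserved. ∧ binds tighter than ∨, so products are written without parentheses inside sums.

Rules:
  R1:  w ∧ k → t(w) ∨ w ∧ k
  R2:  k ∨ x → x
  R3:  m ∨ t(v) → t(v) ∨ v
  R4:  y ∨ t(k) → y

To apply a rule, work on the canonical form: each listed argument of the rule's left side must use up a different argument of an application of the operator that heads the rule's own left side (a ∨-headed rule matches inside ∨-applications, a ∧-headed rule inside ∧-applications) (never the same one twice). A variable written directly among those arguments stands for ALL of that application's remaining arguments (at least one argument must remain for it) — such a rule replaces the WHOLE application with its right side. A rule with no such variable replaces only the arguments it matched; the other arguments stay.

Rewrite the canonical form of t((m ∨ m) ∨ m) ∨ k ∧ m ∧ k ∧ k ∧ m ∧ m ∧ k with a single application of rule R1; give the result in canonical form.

Answer: k ∧ k ∧ k ∧ k ∧ m ∧ m ∧ m ∨ t(k ∧ k ∧ k ∧ m ∧ m ∧ m) ∨ t(m ∨ m ∨ m)

Derivation:
Canonical form:  k ∧ k ∧ k ∧ k ∧ m ∧ m ∧ m ∨ t(m ∨ m ∨ m)
Match R1:  consume k;  w := k ∧ k ∧ k ∧ m ∧ m ∧ m
Every leftover argument binds to the variable; the entire application is replaced.
Result:  k ∧ k ∧ k ∧ k ∧ m ∧ m ∧ m ∨ t(k ∧ k ∧ k ∧ m ∧ m ∧ m) ∨ t(m ∨ m ∨ m)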